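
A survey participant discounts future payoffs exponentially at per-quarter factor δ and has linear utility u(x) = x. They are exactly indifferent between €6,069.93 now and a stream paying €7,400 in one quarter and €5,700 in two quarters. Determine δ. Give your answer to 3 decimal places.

The stream is worth 7400δ + 5700δ² today, so 7400δ + 5700δ² = 6069.93.
Rearranged: 5700δ² + 7400δ − 6069.93 = 0.
By the quadratic formula (taking the positive root), δ = (−7400 + √193154404.00) / 11400 ≈ 0.570.

δ ≈ 0.570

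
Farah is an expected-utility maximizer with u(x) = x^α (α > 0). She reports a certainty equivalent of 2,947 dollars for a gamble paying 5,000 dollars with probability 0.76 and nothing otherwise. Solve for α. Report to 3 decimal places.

α ≈ 0.519

Since u(0) = 0, the lottery's EU is 0.76·5000^α.
Indifference: 2947^α = 0.76·5000^α, so (2947/5000)^α = 0.76.
α = ln(0.76) / ln(2947/5000) = -0.274437/-0.528650 ≈ 0.519.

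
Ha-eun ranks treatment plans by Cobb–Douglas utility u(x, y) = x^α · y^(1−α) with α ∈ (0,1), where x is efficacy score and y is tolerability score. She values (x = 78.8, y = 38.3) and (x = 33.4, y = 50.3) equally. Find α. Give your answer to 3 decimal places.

The Cobb–Douglas utilities coincide, so 78.8^α·38.3^(1−α) = 33.4^α·50.3^(1−α).
Taking logs: α·ln 78.8 + (1−α)·ln 38.3 = α·ln 33.4 + (1−α)·ln 50.3, i.e. α·0.858357 = (1−α)·0.272555.
So α/(1−α) = (0.272555)/(0.858357) = 0.317531, and α = 0.317531/1.317531 ≈ 0.241.

α ≈ 0.241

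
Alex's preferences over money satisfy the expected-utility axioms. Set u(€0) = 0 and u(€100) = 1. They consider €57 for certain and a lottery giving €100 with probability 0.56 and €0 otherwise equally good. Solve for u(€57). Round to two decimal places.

The indifference gives u(€57) = 0.56·u(€100) + 0.44·u(€0) = 0.56·1 + 0.44·0 = 0.56.

0.56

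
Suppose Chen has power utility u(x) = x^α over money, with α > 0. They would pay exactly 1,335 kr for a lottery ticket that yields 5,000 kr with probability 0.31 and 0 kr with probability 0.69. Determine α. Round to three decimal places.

EU(lottery) = 0.31·5000^α + 0.69·0 = 0.31·5000^α.
Indifference: 1335^α = 0.31·5000^α, so (1335/5000)^α = 0.31.
Taking logs: α·ln(1335/5000) = ln(0.31), so α = -1.171183 / -1.320507 ≈ 0.887.

α ≈ 0.887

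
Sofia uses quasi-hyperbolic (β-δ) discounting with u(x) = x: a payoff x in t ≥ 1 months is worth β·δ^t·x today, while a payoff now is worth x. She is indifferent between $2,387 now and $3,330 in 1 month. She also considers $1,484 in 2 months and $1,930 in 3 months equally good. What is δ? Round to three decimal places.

Both payoffs in the second observation are in the future, so β drops out: δ^2·1484 = δ^3·1930 ⇒ δ = 1484/1930 = 0.76891.

δ ≈ 0.769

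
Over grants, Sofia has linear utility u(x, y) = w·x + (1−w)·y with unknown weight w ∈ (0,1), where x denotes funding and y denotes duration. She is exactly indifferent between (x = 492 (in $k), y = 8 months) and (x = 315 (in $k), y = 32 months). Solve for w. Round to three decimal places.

w = 0.119

u(492,8) = u(315,32) means w·492 + (1−w)·8 = w·315 + (1−w)·32.
Rearranging, 177·w − 24·(1−w) = 0.
The marginal rate of substitution is 24/177, so w = 24/(177+24) = 0.119.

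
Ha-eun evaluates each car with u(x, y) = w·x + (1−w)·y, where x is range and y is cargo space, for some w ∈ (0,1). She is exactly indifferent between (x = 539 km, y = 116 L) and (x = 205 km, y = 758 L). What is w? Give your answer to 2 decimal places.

w = 0.66

u(539,116) = u(205,758) means w·539 + (1−w)·116 = w·205 + (1−w)·758.
Collecting terms: w·334 = (1−w)·642.
Hence w = 642/(334+642) = 642/976 = 0.66.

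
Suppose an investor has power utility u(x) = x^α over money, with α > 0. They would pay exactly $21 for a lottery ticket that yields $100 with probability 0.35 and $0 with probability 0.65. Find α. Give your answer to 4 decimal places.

EU(lottery) = 0.35·100^α + 0.65·0 = 0.35·100^α.
Indifference: 21^α = 0.35·100^α, so (21/100)^α = 0.35.
α = ln(0.35) / ln(21/100) = -1.0498221/-1.5606477 ≈ 0.6727.

α ≈ 0.6727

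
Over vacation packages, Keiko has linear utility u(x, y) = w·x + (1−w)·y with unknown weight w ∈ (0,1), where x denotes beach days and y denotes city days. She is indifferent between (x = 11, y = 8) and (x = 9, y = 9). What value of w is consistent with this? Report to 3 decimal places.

w = 0.333

Indifference: w·11 + (1−w)·8 = w·9 + (1−w)·9.
Rearranging, 2·w − 1·(1−w) = 0.
The marginal rate of substitution is 1/2, so w = 1/(2+1) = 0.333.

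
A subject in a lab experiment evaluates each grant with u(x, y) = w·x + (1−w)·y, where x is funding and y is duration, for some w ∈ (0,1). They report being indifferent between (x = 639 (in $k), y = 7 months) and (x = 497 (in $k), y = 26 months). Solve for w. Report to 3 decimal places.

Equating utilities: w·639 + (1−w)·7 = w·497 + (1−w)·26.
w·(639−497) = (1−w)·(26−7), i.e. w·142 = (1−w)·19.
Hence w = 19/(142+19) = 19/161 = 0.118.

w = 0.118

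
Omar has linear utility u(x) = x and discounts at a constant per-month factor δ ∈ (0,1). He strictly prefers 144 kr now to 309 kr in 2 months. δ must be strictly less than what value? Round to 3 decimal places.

δ < 0.683

The preference means 144 > δ^2·309.
So δ^2 < 144/309 = 0.46602; taking the square root of both positive sides preserves the inequality.
δ < (144/309)^(1/2) ≈ 0.683.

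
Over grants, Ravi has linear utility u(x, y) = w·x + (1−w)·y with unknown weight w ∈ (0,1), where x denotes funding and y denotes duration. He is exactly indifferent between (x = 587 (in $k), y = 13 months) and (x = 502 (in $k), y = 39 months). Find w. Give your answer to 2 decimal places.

u(587,13) = u(502,39) means w·587 + (1−w)·13 = w·502 + (1−w)·39.
Collecting terms: w·85 = (1−w)·26.
The marginal rate of substitution is 26/85, so w = 26/(85+26) = 0.23.

w = 0.23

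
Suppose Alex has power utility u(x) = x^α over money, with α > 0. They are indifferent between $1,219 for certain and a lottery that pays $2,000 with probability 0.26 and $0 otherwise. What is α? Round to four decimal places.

EU(lottery) = 0.26·2000^α + 0.74·0 = 0.26·2000^α.
Setting u(1219) equal to that: 1219^α = 0.26·2000^α ⇒ (1219/2000)^α = 0.26.
α = ln(0.26) / ln(1219/2000) = -1.3470736/-0.4951163 ≈ 2.7207.

α ≈ 2.7207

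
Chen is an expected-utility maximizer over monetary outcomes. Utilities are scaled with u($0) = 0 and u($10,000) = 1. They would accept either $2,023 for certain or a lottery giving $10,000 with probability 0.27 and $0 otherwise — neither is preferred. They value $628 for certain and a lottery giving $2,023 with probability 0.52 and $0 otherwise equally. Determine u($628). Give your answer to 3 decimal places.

The first gamble pins u($2,023): it must equal 0.27·1 + 0.73·0 = 0.27.
The second indifference gives u($628) = 0.52·u($2,023) + 0.48·u($0) = 0.52·0.27 + 0.48·0.00 = 0.1404.

0.140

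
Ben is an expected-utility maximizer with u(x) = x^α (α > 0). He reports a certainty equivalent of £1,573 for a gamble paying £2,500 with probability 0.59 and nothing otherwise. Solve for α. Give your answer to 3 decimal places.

The lottery's expected utility is 0.59·u(2500) + 0.41·u(0) = 0.59·2500^α (since u(0) = 0 for α > 0).
Equating: 1573^α = 0.59·2500^α, i.e. 0.6292^α = 0.59.
α = ln(0.59) / ln(1573/2500) = -0.527633/-0.463306 ≈ 1.139.

α ≈ 1.139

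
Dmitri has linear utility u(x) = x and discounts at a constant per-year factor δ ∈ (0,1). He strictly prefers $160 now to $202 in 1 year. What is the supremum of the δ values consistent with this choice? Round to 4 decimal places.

Comparing present values: 160 > δ·202.
So δ < 160/202 = 0.79208.

δ < 0.7921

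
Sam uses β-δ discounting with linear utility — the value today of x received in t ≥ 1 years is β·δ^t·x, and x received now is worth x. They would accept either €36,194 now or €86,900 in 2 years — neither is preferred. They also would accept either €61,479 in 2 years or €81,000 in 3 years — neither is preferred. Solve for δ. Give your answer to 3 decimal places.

Both payoffs in the second observation are in the future, so β drops out: δ^2·61479 = δ^3·81000 ⇒ δ = 61479/81000 = 0.75900.

δ ≈ 0.759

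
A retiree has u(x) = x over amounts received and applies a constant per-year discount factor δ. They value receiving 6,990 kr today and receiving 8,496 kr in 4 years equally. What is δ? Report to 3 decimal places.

δ ≈ 0.952

Equating discounted utilities: u(6990) = δ^4·u(8496) ⇒ δ^4 = u(6990)/u(8496).
With u(x) = x: δ^4 = 6990/8496 = 0.82274.
Taking the 4th root: δ = 0.82274^(1/4) ≈ 0.952.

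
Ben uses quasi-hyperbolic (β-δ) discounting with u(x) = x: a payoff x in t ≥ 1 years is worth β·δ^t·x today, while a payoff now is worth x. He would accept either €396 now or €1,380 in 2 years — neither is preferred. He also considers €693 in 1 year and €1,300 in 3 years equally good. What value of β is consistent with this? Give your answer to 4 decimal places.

β ≈ 0.5383

The second indifference involves only future payoffs, so β cancels: β·δ^1·693 = β·δ^3·1300, giving δ^2 = 693/1300 = 0.53308, so δ = 0.73012.
Substituting δ into 396 = β·δ^2·1380: β = 396/(735.646) ≈ 0.5383.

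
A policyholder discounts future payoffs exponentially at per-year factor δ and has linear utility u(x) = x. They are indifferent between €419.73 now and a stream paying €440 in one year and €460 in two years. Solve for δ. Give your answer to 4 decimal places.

δ ≈ 0.5900

The stream is worth 440δ + 460δ² today, so 440δ + 460δ² = 419.73.
So 460δ² + 440δ − 419.73 = 0.
The positive root is δ = [−440 + √(440² + 4·460·419.73)] / (2·460) = (−440 + 982.804)/920 ≈ 0.5900.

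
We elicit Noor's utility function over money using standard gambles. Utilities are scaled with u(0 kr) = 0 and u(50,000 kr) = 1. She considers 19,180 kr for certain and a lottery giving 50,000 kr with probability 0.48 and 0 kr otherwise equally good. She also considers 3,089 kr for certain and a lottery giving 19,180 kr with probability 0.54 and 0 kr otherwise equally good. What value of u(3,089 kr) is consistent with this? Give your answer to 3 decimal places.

0.259

First, u(19,180 kr) = 0.48·u(50,000 kr) + 0.52·u(0 kr) = 0.48.
The second indifference gives u(3,089 kr) = 0.54·u(19,180 kr) + 0.46·u(0 kr) = 0.54·0.48 + 0.46·0.00 = 0.2592.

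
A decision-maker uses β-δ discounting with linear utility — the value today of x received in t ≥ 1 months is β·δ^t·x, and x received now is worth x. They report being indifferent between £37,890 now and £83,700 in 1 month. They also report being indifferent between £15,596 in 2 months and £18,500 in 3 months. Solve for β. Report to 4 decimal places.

β ≈ 0.5370

From the later pair, β·δ^2·15596 = β·δ^3·18500; dividing through, δ = 15596/18500 = 0.84303.
The first indifference: 37890 = β·δ·83700, so β = 37890/(δ·83700) = 37890/(0.84303·83700) ≈ 0.5370.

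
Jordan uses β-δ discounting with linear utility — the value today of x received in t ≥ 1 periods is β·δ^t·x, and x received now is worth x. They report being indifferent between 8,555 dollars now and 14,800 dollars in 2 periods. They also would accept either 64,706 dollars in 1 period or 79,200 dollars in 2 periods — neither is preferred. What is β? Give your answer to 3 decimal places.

β ≈ 0.866

The second indifference involves only future payoffs, so β cancels: β·δ^1·64706 = β·δ^2·79200, giving δ = 64706/79200 = 0.81699.
Substituting δ into 8555 = β·δ^2·14800: β = 8555/(9878.715) ≈ 0.866.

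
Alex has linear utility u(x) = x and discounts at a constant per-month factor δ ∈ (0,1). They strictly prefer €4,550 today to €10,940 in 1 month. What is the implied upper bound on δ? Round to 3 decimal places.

Comparing present values: 4550 > δ·10940.
Dividing through by 10940 gives δ < 0.41590.

δ < 0.416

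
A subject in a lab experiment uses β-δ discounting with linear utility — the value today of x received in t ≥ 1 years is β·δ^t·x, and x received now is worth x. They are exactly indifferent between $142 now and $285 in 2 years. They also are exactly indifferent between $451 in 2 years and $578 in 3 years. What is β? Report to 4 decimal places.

From the later pair, β·δ^2·451 = β·δ^3·578; dividing through, δ = 451/578 = 0.78028.
The first indifference: 142 = β·δ^2·285, so β = 142/(δ^2·285) = 142/(0.60883·285) ≈ 0.8184.

β ≈ 0.8184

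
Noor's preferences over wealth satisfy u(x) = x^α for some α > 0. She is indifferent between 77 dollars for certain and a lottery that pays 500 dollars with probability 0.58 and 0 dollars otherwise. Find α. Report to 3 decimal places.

α ≈ 0.291

Since u(0) = 0, the lottery's EU is 0.58·500^α.
Indifference: 77^α = 0.58·500^α, so (77/500)^α = 0.58.
Taking logs: α·ln(77/500) = ln(0.58), so α = -0.544727 / -1.870803 ≈ 0.291.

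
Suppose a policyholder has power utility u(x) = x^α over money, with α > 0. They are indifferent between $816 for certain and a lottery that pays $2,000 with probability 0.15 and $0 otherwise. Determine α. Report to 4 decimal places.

α ≈ 2.1162

EU(lottery) = 0.15·2000^α + 0.85·0 = 0.15·2000^α.
Equating: 816^α = 0.15·2000^α, i.e. 0.4080^α = 0.15.
Taking logs: α·ln(816/2000) = ln(0.15), so α = -1.8971200 / -0.8964881 ≈ 2.1162.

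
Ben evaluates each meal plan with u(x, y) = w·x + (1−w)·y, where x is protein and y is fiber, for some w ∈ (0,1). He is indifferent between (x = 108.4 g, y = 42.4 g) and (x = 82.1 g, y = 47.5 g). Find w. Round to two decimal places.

u(108.4,42.4) = u(82.1,47.5) means w·108.4 + (1−w)·42.4 = w·82.1 + (1−w)·47.5.
Collecting terms: w·26.3 = (1−w)·5.1.
Hence w = 5.1/(26.3+5.1) = 5.1/31.4 = 0.16.

w = 0.16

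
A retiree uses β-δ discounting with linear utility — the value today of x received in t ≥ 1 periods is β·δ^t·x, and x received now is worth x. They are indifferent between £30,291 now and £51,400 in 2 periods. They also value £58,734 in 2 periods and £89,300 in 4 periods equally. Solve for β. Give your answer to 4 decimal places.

Both payoffs in the second observation are in the future, so β drops out: δ^2·58734 = δ^4·89300 ⇒ δ^2 = 58734/89300 = 0.65772, so δ = 0.81100.
The first indifference: 30291 = β·δ^2·51400, so β = 30291/(δ^2·51400) = 30291/(0.65772·51400) ≈ 0.8960.

β ≈ 0.8960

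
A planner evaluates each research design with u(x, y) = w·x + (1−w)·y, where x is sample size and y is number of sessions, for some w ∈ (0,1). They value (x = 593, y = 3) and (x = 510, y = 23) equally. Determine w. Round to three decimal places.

Indifference: w·593 + (1−w)·3 = w·510 + (1−w)·23.
Collecting terms: w·83 = (1−w)·20.
Hence w = 20/(83+20) = 20/103 = 0.194.

w = 0.194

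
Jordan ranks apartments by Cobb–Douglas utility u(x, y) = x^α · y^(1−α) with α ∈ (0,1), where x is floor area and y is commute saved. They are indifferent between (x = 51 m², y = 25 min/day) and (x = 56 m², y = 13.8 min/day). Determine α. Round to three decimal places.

α ≈ 0.864

The Cobb–Douglas utilities coincide, so 51^α·25^(1−α) = 56^α·13.8^(1−α).
(51/56)^α = (13.8/25)^(1−α); take logs: α·ln(51/56) = (1−α)·ln(13.8/25), i.e. α·-0.093526 = (1−α)·-0.594207.
With A = -0.093526 and B = -0.594207: α·A = (1−α)·B, so α = B/(A+B) = -0.594207/-0.687733 ≈ 0.864.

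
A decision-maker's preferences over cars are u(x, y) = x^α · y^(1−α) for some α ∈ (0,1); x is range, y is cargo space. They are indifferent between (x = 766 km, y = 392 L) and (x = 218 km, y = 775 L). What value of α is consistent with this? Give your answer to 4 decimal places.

Set the two utilities equal: 766^α·392^(1−α) = 218^α·775^(1−α).
Taking logs: α·ln 766 + (1−α)·ln 392 = α·ln 218 + (1−α)·ln 775, i.e. α·1.2566871 = (1−α)·0.6816012.
Thus α·(1.9382883) = 0.6816012, so α = 0.6816012/1.9382883 ≈ 0.3517.

α ≈ 0.3517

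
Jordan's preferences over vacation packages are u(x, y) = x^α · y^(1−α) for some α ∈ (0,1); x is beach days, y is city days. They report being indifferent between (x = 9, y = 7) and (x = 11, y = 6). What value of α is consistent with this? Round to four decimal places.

The Cobb–Douglas utilities coincide, so 9^α·7^(1−α) = 11^α·6^(1−α).
(9/11)^α = (6/7)^(1−α); take logs: α·ln(9/11) = (1−α)·ln(6/7), i.e. α·-0.2006707 = (1−α)·-0.1541507.
So α/(1−α) = (-0.1541507)/(-0.2006707) = 0.7681774, and α = 0.7681774/1.7681774 ≈ 0.4344.

α ≈ 0.4344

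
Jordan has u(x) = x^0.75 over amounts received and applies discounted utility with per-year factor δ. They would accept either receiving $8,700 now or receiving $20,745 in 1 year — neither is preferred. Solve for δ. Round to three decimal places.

The payoff in 1 year is discounted by δ, so u(8700) = δ·u(20745) and δ = u(8700)/u(20745).
With u(x) = x^0.75: δ = 8700^0.75/20745^0.75 = (8700/20745)^0.75 = 0.52114.

δ ≈ 0.521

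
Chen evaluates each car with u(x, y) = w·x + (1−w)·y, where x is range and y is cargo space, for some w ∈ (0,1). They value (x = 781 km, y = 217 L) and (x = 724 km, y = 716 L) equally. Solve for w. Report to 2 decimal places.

w = 0.90

Equating utilities: w·781 + (1−w)·217 = w·724 + (1−w)·716.
Collecting terms: w·57 = (1−w)·499.
Hence w = 499/(57+499) = 499/556 = 0.90.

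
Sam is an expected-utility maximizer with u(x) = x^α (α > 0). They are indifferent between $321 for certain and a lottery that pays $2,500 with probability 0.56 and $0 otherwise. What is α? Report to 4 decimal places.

α ≈ 0.2825

The lottery's expected utility is 0.56·u(2500) + 0.44·u(0) = 0.56·2500^α (since u(0) = 0 for α > 0).
Setting u(321) equal to that: 321^α = 0.56·2500^α ⇒ (321/2500)^α = 0.56.
Take logs: α = ln 0.56 / ln(321/2500) ≈ 0.282479.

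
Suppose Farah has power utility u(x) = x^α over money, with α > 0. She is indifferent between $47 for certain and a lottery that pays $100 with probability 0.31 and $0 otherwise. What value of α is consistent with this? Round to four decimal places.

EU(lottery) = 0.31·100^α + 0.69·0 = 0.31·100^α.
Setting u(47) equal to that: 47^α = 0.31·100^α ⇒ (47/100)^α = 0.31.
α = ln(0.31) / ln(47/100) = -1.1711830/-0.7550226 ≈ 1.5512.

α ≈ 1.5512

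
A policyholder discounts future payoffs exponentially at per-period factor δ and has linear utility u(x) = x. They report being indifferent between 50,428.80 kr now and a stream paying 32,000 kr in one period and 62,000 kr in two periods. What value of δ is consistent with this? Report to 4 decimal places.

δ ≈ 0.6800

Equating present values: 50428.80 = 32000δ + 62000δ².
So 62000δ² + 32000δ − 50428.80 = 0.
By the quadratic formula (taking the positive root), δ = (−32000 + √13530342400.00) / 124000 ≈ 0.6800.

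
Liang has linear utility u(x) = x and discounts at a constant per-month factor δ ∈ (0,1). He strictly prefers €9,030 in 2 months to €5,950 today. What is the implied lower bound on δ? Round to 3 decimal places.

δ > 0.812

Under u(x) = x this choice says 5950 < δ^2·9030.
Dividing by 9030: δ^2 > 0.65891. Both sides are positive, so the square root keeps the direction.
δ > 0.65891^(1/2) = 0.812.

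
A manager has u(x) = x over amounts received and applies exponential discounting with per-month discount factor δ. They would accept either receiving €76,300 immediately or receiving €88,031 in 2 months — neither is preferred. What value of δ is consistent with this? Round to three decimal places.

The payoff in 2 months is discounted by δ^2, so u(76300) = δ^2·u(88031) and δ^2 = u(76300)/u(88031).
With u(x) = x: δ^2 = 76300/88031 = 0.86674.
So δ = 0.86674^(1/2) ≈ 0.931.

δ ≈ 0.931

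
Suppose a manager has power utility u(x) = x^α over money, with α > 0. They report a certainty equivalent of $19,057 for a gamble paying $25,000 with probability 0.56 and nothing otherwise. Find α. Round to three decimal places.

Since u(0) = 0, the lottery's EU is 0.56·25000^α.
Setting u(19057) equal to that: 19057^α = 0.56·25000^α ⇒ (19057/25000)^α = 0.56.
Take logs: α = ln 0.56 / ln(19057/25000) ≈ 2.13607.

α ≈ 2.136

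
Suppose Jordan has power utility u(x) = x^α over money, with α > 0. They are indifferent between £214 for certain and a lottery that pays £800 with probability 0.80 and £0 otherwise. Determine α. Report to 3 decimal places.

EU(lottery) = 0.80·800^α + 0.20·0 = 0.80·800^α.
Equating: 214^α = 0.80·800^α, i.e. 0.2675^α = 0.80.
α = ln(0.80) / ln(214/800) = -0.223144/-1.318636 ≈ 0.169.

α ≈ 0.169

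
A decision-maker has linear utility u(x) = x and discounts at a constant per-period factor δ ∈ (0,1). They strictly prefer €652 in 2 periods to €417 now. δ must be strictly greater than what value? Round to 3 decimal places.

Under u(x) = x this choice says 417 < δ^2·652.
Hence δ^2 > 417/652 = 0.63957, and x ↦ x^(1/2) is increasing on (0,∞).
δ > (417/652)^(1/2) ≈ 0.800.

δ > 0.800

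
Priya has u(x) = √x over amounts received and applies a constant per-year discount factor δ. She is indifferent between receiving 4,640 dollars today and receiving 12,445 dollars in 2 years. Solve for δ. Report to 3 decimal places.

δ ≈ 0.781

Indifference means u(4640) = δ^2 · u(12445), so δ^2 = u(4640)/u(12445).
With u(x) = √x: δ^2 = √4640/√12445 = √(4640/12445) = 0.61061.
Taking the square root: δ = 0.61061^(1/2) ≈ 0.781.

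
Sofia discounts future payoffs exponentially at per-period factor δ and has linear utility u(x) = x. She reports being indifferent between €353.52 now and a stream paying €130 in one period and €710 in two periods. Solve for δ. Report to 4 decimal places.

Equating present values: 353.52 = 130δ + 710δ².
So 710δ² + 130δ − 353.52 = 0.
δ = (−130 + √(130² + 4·710·353.52)) / (2·710) = (−130 + √1020896.80) / 1420 ≈ 0.6200.

δ ≈ 0.6200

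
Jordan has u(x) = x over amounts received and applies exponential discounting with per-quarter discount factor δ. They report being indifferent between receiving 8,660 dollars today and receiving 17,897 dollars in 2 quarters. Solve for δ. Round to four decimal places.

δ ≈ 0.6956

The payoff in 2 quarters is discounted by δ^2, so u(8660) = δ^2·u(17897) and δ^2 = u(8660)/u(17897).
With u(x) = x: δ^2 = 8660/17897 = 0.48388.
Taking the square root: δ = 0.48388^(1/2) ≈ 0.6956.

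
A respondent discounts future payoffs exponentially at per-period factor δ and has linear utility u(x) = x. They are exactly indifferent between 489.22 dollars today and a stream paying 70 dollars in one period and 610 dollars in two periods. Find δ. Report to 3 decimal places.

The stream is worth 70δ + 610δ² today, so 70δ + 610δ² = 489.22.
That is, 610δ² + 70δ − 489.22 = 0, a quadratic in δ.
δ = (−70 + √(70² + 4·610·489.22)) / (2·610) = (−70 + √1198596.80) / 1220 ≈ 0.840.

δ ≈ 0.840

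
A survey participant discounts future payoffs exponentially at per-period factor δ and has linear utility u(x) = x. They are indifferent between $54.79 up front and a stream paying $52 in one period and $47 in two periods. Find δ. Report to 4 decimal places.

δ ≈ 0.6600

Equating present values: 54.79 = 52δ + 47δ².
Rearranged: 47δ² + 52δ − 54.79 = 0.
δ = (−52 + √(52² + 4·47·54.79)) / (2·47) = (−52 + √13004.52) / 94 ≈ 0.6600.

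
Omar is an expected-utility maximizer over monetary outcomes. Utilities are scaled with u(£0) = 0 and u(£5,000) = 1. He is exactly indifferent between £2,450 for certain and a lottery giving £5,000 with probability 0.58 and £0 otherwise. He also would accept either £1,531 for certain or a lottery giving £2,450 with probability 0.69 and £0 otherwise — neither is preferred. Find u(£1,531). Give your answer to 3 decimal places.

The first gamble pins u(£2,450): it must equal 0.58·1 + 0.42·0 = 0.58.
Then u(£1,531) = 0.69·u(£2,450) + 0.31·u(£0) = 0.69·0.58 + 0.31·0.00 = 0.4002.

0.400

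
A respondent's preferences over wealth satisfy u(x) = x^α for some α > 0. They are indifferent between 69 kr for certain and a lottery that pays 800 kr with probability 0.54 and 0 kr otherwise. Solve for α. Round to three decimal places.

α ≈ 0.251

The lottery's expected utility is 0.54·u(800) + 0.46·u(0) = 0.54·800^α (since u(0) = 0 for α > 0).
Equating: 69^α = 0.54·800^α, i.e. 0.0862^α = 0.54.
Taking logs: α·ln(69/800) = ln(0.54), so α = -0.616186 / -2.450505 ≈ 0.251.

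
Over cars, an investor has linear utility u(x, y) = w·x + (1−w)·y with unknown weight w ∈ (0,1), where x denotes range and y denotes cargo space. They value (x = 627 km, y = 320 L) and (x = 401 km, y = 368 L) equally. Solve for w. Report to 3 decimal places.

w = 0.175

Equating utilities: w·627 + (1−w)·320 = w·401 + (1−w)·368.
Collecting terms: w·226 = (1−w)·48.
So w/(1−w) = 48/226 = 0.2124, giving w = 48/(226+48) = 0.175.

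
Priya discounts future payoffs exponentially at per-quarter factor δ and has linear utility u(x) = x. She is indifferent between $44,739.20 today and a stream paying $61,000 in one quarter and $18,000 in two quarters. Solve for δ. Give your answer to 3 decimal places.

δ ≈ 0.620

Present value of the stream is 61000·δ + 18000·δ². Indifference gives 61000δ + 18000δ² = 44739.20.
So 18000δ² + 61000δ − 44739.20 = 0.
The positive root is δ = [−61000 + √(61000² + 4·18000·44739.20)] / (2·18000) = (−61000 + 83320.000)/36000 ≈ 0.620.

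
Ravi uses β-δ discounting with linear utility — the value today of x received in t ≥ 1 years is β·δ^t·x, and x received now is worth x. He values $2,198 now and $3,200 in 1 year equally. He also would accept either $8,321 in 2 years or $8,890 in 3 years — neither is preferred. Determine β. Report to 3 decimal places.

β ≈ 0.734

From the later pair, β·δ^2·8321 = β·δ^3·8890; dividing through, δ = 8321/8890 = 0.93600.
Substituting δ into 2198 = β·δ·3200: β = 2198/(2995.186) ≈ 0.734.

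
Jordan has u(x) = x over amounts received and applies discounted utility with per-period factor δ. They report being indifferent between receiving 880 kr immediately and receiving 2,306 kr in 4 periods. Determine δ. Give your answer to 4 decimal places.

The payoff in 4 periods is discounted by δ^4, so u(880) = δ^4·u(2306) and δ^4 = u(880)/u(2306).
With u(x) = x: δ^4 = 880/2306 = 0.38161.
Taking the 4th root: δ = 0.38161^(1/4) ≈ 0.7860.

δ ≈ 0.7860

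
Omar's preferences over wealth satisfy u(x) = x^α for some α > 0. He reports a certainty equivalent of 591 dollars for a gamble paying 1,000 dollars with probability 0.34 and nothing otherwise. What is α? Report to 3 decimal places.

α ≈ 2.051

EU(lottery) = 0.34·1000^α + 0.66·0 = 0.34·1000^α.
Setting u(591) equal to that: 591^α = 0.34·1000^α ⇒ (591/1000)^α = 0.34.
α = ln(0.34) / ln(591/1000) = -1.078810/-0.525939 ≈ 2.051.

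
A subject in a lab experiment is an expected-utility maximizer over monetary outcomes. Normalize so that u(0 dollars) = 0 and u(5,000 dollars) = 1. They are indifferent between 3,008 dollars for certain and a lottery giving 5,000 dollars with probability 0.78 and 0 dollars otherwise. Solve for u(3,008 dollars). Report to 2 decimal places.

The indifference gives u(3,008 dollars) = 0.78·u(5,000 dollars) + 0.22·u(0 dollars) = 0.78·1 + 0.22·0 = 0.78.

0.78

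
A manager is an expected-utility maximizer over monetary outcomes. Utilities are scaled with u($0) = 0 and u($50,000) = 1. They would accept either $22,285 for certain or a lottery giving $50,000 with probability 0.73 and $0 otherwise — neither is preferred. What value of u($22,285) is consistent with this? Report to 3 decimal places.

0.730

The indifference gives u($22,285) = 0.73·u($50,000) + 0.27·u($0) = 0.73·1 + 0.27·0 = 0.73.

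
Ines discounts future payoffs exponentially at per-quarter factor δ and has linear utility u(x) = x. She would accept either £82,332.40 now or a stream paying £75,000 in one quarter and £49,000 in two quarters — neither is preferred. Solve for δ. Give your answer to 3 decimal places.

δ ≈ 0.740

Equating present values: 82332.40 = 75000δ + 49000δ².
That is, 49000δ² + 75000δ − 82332.40 = 0, a quadratic in δ.
δ = (−75000 + √(75000² + 4·49000·82332.40)) / (2·49000) = (−75000 + √21762150400.00) / 98000 ≈ 0.740.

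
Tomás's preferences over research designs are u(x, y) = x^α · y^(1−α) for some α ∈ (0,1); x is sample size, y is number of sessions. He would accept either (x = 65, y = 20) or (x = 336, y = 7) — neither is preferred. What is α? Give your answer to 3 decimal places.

α ≈ 0.390

Set the two utilities equal: 65^α·20^(1−α) = 336^α·7^(1−α).
Taking logs: α·ln 65 + (1−α)·ln 20 = α·ln 336 + (1−α)·ln 7, i.e. α·-1.642724 = (1−α)·-1.049822.
So α/(1−α) = (-1.049822)/(-1.642724) = 0.639074, and α = 0.639074/1.639074 ≈ 0.390.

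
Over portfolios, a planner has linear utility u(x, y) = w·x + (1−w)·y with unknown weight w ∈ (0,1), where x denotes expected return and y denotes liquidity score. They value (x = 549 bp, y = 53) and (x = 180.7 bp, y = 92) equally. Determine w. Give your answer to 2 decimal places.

w = 0.10

Indifference: w·549 + (1−w)·53 = w·180.7 + (1−w)·92.
Rearranging, 368.3·w − 39·(1−w) = 0.
The marginal rate of substitution is 39/368.3, so w = 39/(368.3+39) = 0.10.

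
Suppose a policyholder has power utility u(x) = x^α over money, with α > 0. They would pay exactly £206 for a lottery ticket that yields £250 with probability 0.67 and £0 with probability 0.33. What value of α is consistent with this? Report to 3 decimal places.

The lottery's expected utility is 0.67·u(250) + 0.33·u(0) = 0.67·250^α (since u(0) = 0 for α > 0).
Setting u(206) equal to that: 206^α = 0.67·250^α ⇒ (206/250)^α = 0.67.
α = ln(0.67) / ln(206/250) = -0.400478/-0.193585 ≈ 2.069.

α ≈ 2.069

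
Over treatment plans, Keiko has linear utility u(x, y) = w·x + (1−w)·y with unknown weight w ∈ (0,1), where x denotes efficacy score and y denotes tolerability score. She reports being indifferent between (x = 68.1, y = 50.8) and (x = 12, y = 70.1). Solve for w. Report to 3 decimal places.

u(68.1,50.8) = u(12,70.1) means w·68.1 + (1−w)·50.8 = w·12 + (1−w)·70.1.
Rearranging, 56.1·w − 19.3·(1−w) = 0.
Hence w = 19.3/(56.1+19.3) = 19.3/75.4 = 0.256.

w = 0.256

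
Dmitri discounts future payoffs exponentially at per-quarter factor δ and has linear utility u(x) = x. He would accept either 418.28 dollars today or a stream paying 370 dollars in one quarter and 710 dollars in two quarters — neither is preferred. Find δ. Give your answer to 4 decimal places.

The stream is worth 370δ + 710δ² today, so 370δ + 710δ² = 418.28.
Rearranged: 710δ² + 370δ − 418.28 = 0.
The positive root is δ = [−370 + √(370² + 4·710·418.28)] / (2·710) = (−370 + 1151.006)/1420 ≈ 0.5500.

δ ≈ 0.5500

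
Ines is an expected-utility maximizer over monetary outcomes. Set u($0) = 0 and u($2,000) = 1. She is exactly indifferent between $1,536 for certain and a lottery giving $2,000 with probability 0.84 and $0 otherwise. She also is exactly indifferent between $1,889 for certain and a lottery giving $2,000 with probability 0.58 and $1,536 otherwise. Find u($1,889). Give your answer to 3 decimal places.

0.933

From the first indifference, u($1,536) = 0.84·u($2,000) + 0.16·u($0) = 0.84·1 + 0.16·0 = 0.84.
The second indifference gives u($1,889) = 0.58·u($2,000) + 0.42·u($1,536) = 0.58·1.00 + 0.42·0.84 = 0.9328.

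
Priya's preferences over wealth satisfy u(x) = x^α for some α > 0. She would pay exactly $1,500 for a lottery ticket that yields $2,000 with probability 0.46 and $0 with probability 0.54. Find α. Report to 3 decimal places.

Since u(0) = 0, the lottery's EU is 0.46·2000^α.
Equating: 1500^α = 0.46·2000^α, i.e. 0.7500^α = 0.46.
Take logs: α = ln 0.46 / ln(1500/2000) ≈ 2.69926.

α ≈ 2.699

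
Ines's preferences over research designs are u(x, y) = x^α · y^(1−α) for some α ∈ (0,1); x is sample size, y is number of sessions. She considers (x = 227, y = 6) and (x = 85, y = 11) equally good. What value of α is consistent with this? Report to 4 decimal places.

Set the two utilities equal: 227^α·6^(1−α) = 85^α·11^(1−α).
Taking logs: α·ln 227 + (1−α)·ln 6 = α·ln 85 + (1−α)·ln 11, i.e. α·0.9822988 = (1−α)·0.6061358.
With A = 0.9822988 and B = 0.6061358: α·A = (1−α)·B, so α = B/(A+B) = 0.6061358/1.5884346 ≈ 0.3816.

α ≈ 0.3816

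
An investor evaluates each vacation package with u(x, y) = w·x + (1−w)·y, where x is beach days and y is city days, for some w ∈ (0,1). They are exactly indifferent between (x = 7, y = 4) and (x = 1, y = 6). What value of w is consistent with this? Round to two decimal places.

Equating utilities: w·7 + (1−w)·4 = w·1 + (1−w)·6.
w·(7−1) = (1−w)·(6−4), i.e. w·6 = (1−w)·2.
The marginal rate of substitution is 2/6, so w = 2/(6+2) = 0.25.

w = 0.25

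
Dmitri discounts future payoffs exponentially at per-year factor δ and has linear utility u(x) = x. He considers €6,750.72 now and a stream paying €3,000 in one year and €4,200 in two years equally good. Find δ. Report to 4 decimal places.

The stream is worth 3000δ + 4200δ² today, so 3000δ + 4200δ² = 6750.72.
That is, 4200δ² + 3000δ − 6750.72 = 0, a quadratic in δ.
By the quadratic formula (taking the positive root), δ = (−3000 + √122412096.00) / 8400 ≈ 0.9600.

δ ≈ 0.9600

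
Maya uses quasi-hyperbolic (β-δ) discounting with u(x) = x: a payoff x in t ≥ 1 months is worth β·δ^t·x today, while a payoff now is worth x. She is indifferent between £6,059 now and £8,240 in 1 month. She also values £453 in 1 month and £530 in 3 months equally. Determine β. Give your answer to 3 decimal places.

The second indifference involves only future payoffs, so β cancels: β·δ^1·453 = β·δ^3·530, giving δ^2 = 453/530 = 0.85472, so δ = 0.92451.
Now use the now-vs-future pair: 6059 = β·δ·8240 gives β = 6059/(0.92451·8240) ≈ 0.795.

β ≈ 0.795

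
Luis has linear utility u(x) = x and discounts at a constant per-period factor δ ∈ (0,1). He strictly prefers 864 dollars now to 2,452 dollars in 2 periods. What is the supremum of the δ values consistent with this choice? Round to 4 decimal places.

Comparing present values: 864 > δ^2·2452.
Hence δ^2 < 864/2452 = 0.35237, and x ↦ x^(1/2) is increasing on (0,∞).
δ < 0.35237^(1/2) = 0.5936.

δ < 0.5936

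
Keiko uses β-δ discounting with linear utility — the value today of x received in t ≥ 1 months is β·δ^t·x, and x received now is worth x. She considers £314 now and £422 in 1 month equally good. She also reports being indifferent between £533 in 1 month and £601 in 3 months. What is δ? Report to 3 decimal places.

δ ≈ 0.942

From the later pair, β·δ^1·533 = β·δ^3·601; dividing through, δ^2 = 533/601 = 0.88686, so δ = 0.94173.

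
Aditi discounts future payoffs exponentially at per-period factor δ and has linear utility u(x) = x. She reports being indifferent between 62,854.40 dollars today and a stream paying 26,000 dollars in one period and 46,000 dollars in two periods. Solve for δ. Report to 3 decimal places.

Present value of the stream is 26000·δ + 46000·δ². Indifference gives 26000δ + 46000δ² = 62854.40.
Rearranged: 46000δ² + 26000δ − 62854.40 = 0.
By the quadratic formula (taking the positive root), δ = (−26000 + √12241209600.00) / 92000 ≈ 0.920.

δ ≈ 0.920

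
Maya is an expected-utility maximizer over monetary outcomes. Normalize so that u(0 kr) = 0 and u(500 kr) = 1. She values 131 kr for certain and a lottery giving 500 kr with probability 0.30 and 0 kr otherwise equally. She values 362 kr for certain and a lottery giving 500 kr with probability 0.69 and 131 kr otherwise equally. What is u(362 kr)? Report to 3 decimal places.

0.783

First, u(131 kr) = 0.30·u(500 kr) + 0.70·u(0 kr) = 0.30.
Chaining: u(362 kr) = 0.69·1.00 + 0.31·0.30 = 0.7830.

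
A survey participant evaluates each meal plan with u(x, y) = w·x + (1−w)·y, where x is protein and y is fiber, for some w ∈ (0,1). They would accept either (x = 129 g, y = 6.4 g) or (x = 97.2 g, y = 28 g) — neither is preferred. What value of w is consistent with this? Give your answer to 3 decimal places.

w = 0.404

Equating utilities: w·129 + (1−w)·6.4 = w·97.2 + (1−w)·28.
w·(129−97.2) = (1−w)·(28−6.4), i.e. w·31.8 = (1−w)·21.6.
Hence w = 21.6/(31.8+21.6) = 21.6/53.4 = 0.404.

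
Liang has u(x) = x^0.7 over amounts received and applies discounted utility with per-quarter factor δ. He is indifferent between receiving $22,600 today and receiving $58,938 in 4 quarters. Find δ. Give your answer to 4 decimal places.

Equating discounted utilities: u(22600) = δ^4·u(58938) ⇒ δ^4 = u(22600)/u(58938).
With u(x) = x^0.7: δ^4 = 22600^0.7/58938^0.7 = (22600/58938)^0.7 = 0.51121.
So δ = 0.51121^(1/4) ≈ 0.8456.

δ ≈ 0.8456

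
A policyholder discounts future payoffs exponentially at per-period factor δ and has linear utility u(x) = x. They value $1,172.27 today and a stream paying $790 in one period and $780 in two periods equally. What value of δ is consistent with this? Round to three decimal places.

δ ≈ 0.820

Equating present values: 1172.27 = 790δ + 780δ².
That is, 780δ² + 790δ − 1172.27 = 0, a quadratic in δ.
δ = (−790 + √(790² + 4·780·1172.27)) / (2·780) = (−790 + √4281582.40) / 1560 ≈ 0.820.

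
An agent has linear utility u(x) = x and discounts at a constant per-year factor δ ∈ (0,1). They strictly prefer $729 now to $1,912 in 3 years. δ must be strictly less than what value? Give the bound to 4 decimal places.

Under u(x) = x this choice says 729 > δ^3·1912.
Dividing by 1912: δ^3 < 0.38128. Both sides are positive, so the cube root keeps the direction.
δ < (729/1912)^(1/3) ≈ 0.7251.

δ < 0.7251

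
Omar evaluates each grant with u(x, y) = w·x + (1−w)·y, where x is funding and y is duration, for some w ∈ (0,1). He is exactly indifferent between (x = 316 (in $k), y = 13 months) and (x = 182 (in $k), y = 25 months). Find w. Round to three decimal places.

Equating utilities: w·316 + (1−w)·13 = w·182 + (1−w)·25.
Collecting terms: w·134 = (1−w)·12.
The marginal rate of substitution is 12/134, so w = 12/(134+12) = 0.082.

w = 0.082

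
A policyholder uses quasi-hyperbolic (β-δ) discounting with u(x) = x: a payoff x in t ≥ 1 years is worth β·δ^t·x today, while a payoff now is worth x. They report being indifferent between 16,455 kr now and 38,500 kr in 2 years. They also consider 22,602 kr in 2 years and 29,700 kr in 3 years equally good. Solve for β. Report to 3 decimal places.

β ≈ 0.738

From the later pair, β·δ^2·22602 = β·δ^3·29700; dividing through, δ = 22602/29700 = 0.76101.
Substituting δ into 16455 = β·δ^2·38500: β = 16455/(22296.750) ≈ 0.738.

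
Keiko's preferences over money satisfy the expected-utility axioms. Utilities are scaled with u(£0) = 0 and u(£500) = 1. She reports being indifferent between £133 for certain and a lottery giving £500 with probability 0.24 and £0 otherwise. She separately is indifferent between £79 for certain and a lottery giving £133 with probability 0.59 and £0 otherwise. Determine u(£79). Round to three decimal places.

0.142

The first gamble pins u(£133): it must equal 0.24·1 + 0.76·0 = 0.24.
Chaining: u(£79) = 0.59·0.24 + 0.41·0.00 = 0.1416.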